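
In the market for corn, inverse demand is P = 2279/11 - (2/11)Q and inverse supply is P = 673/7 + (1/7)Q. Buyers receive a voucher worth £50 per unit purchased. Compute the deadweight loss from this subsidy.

Pre-subsidy: 2279/11 - (2/11)Q = 673/7 + (1/7)Q gives Q* = 342 and P* = 145.
With the rebate, buyers effectively pay Pb = Ps − 50, where Ps is the price sellers receive.
On the curves, Pb = 2279/11 - (2/11)Q and Ps = 673/7 + (1/7)Q; the wedge Ps − Pb = 50 gives 673/7 + (1/7)Q − (2279/11 - (2/11)Q) = 50, so Q' = 496.
Then Pb = 2279/11 − (2/11)·496 = 117 and Ps = 673/7 + (1/7)·496 = 167.
The subsidy expands output by 496 − 342 = 154 past the efficient level; on those units the gap between marginal cost and willingness to pay runs from 0 up to 50.
DWL = ½ × 50 × 154 = 3850.

Deadweight loss = £3850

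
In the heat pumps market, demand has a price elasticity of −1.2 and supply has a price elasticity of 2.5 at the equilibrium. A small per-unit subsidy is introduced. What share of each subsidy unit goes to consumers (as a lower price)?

Consumer share = 25/37

For a small subsidy around the equilibrium, the benefit split depends on the relative slopes, which at a point are proportional to the elasticities.
Buyer share = εs/(εs + |εd|) = 2.5/(2.5 + 1.2) = 25/37; seller share = |εd|/(εs + |εd|) = 12/37.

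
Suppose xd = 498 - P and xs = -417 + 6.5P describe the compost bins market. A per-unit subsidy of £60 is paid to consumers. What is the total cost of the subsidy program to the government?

Government cost = £25680

Pre-subsidy: 498 - P = -417 + 6.5P gives P* = 122, x* = 376.
With the rebate, buyers effectively pay Pb = Ps − 60, where Ps is the price sellers receive.
Demand in terms of Ps becomes xd = 498 − 1(Ps − 60) = 558 - Ps. Setting this equal to supply: 558 - Ps = -417 + 6.5Ps, so Ps = 130.
Buyers pay Pb = 130 − 60 = 70; x' = -417 + 6.5·130 = 428.
Government outlay = subsidy × quantity = 60 × 428 = 25680.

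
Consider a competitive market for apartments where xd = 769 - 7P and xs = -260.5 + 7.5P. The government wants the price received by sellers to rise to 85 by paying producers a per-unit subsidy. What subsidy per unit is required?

At a seller price of 85, quantity supplied is -260.5 + 7.5·85 = 377.
Buyers absorb 377 only when they pay Pb with 769 − 7·Pb = 377, i.e. Pb = 56.
s = Ps − Pb = 85 − 56 = 29.

Required subsidy s = 29 per unit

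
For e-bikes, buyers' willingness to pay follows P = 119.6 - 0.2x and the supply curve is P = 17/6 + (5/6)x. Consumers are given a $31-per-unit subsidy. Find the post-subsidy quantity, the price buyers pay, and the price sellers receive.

Pre-subsidy: 119.6 - 0.2x = 17/6 + (5/6)x gives x* = 113 and P* = 97.
With the rebate, buyers effectively pay Pb = Ps − 31, where Ps is the price sellers receive.
On the curves, Pb = 119.6 - 0.2x and Ps = 17/6 + (5/6)x; the wedge Ps − Pb = 31 gives 17/6 + (5/6)x − (119.6 - 0.2x) = 31, so x' = 143.
Then Pb = 119.6 − 0.2·143 = 91 and Ps = 17/6 + (5/6)·143 = 122.

x' = 143; buyers pay $91; sellers receive $122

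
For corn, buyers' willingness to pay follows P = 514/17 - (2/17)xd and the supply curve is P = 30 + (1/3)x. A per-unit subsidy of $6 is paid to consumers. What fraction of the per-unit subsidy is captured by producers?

Pre-subsidy: 514/17 - (2/17)x = 30 + (1/3)x gives x* = 12/23 and P* = 694/23.
With the rebate, buyers effectively pay Pb = Ps − 6, where Ps is the price sellers receive.
On the curves, Pb = 514/17 - (2/17)x and Ps = 30 + (1/3)x; the wedge Ps − Pb = 6 gives 30 + (1/3)x − (514/17 - (2/17)x) = 6, so x' = 318/23.
Then Pb = 514/17 − (2/17)·(318/23) = 658/23 and Ps = 30 + (1/3)·(318/23) = 796/23.
Buyers' price falls by P* − Pb = 694/23 − 658/23 = 36/23; sellers' price rises by Ps − P* = 796/23 − 694/23 = 102/23.
So producers capture (102/23)/6 = 17/23 of each unit of subsidy.

Producer share = 17/23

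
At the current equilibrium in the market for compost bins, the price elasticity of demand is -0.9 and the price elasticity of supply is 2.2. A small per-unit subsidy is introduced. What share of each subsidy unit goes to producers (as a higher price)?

For a small subsidy around the equilibrium, the benefit split depends on the relative slopes, which at a point are proportional to the elasticities.
Buyer share = εs/(εs + |εd|) = 2.2/(2.2 + 0.9) = 22/31; seller share = |εd|/(εs + |εd|) = 9/31.
So producers capture 9/31 of the subsidy.

Producer share = 9/31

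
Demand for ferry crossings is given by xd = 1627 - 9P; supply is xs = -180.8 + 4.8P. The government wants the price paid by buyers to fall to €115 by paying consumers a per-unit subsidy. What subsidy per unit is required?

At a buyer price of 115, quantity demanded is 1627 − 9·115 = 592.
Sellers supply 592 only when they receive Ps with -180.8 + 4.8·Ps = 592, i.e. Ps = 161.
s = Ps − Pb = 161 − 115 = 46.

Required subsidy s = €46 per unit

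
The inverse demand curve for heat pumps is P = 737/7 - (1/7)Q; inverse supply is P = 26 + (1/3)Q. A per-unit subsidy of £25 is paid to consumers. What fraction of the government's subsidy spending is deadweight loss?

Pre-subsidy: 737/7 - (1/7)Q = 26 + (1/3)Q gives Q* = 166.5 and P* = 81.5.
With the rebate, buyers effectively pay Pb = Ps − 25, where Ps is the price sellers receive.
On the curves, Pb = 737/7 - (1/7)Q and Ps = 26 + (1/3)Q; the wedge Ps − Pb = 25 gives 26 + (1/3)Q − (737/7 - (1/7)Q) = 25, so Q' = 219.
Then Pb = 737/7 − (1/7)·219 = 74 and Ps = 26 + (1/3)·219 = 99.
ΔCS = ½(166.5 + 219)(81.5 − 74) = 1445.625; ΔPS = ½(166.5 + 219)(99 − 81.5) = 3373.125.
Government spending = 25 × 219 = 5475.
DWL = ½ × 25 × (219 − 166.5) = 656.25; fraction = 656.25 / 5475 = 35/292.

DWL / government spending = 35/292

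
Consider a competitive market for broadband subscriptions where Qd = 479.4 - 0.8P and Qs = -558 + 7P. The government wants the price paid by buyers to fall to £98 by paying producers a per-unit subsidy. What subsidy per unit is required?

At a buyer price of 98, quantity demanded is 479.4 − 0.8·98 = 401.
Sellers supply 401 only when they receive Ps with -558 + 7·Ps = 401, i.e. Ps = 137.
s = Ps − Pb = 137 − 98 = 39.

Required subsidy s = £39 per unit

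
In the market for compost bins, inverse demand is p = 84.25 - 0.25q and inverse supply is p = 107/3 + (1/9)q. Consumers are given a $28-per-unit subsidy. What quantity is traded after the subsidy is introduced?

Pre-subsidy: 84.25 - 0.25q = 107/3 + (1/9)q gives q* = 1749/13 and p* = 658/13.
With the rebate, buyers effectively pay pb = ps − 28, where ps is the price sellers receive.
On the curves, pb = 84.25 - 0.25q and ps = 107/3 + (1/9)q; the wedge ps − pb = 28 gives 107/3 + (1/9)q − (84.25 - 0.25q) = 28, so q' = 2757/13.
Then pb = 84.25 − 0.25·(2757/13) = 406/13 and ps = 107/3 + (1/9)·(2757/13) = 770/13.

q' = 2757/13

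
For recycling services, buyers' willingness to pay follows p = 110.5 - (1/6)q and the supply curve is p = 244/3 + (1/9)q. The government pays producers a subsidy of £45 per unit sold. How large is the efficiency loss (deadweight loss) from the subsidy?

Pre-subsidy: 110.5 - (1/6)q = 244/3 + (1/9)q gives q* = 105 and p* = 93.
With the subsidy, sellers receive ps = pb + 45 for each unit, where pb is the price buyers pay.
On the curves, pb = 110.5 - (1/6)q and ps = 244/3 + (1/9)q; the wedge ps − pb = 45 gives 244/3 + (1/9)q − (110.5 - (1/6)q) = 45, so q' = 267.
Then pb = 110.5 − (1/6)·267 = 66 and ps = 244/3 + (1/9)·267 = 111.
The subsidy expands output by 267 − 105 = 162 past the efficient level; on those units the gap between marginal cost and willingness to pay runs from 0 up to 45.
DWL = ½ × 45 × 162 = 3645.

Deadweight loss = £3645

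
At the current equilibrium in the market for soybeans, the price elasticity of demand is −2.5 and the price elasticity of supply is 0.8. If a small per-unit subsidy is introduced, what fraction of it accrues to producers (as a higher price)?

For a small subsidy around the equilibrium, the benefit split depends on the relative slopes, which at a point are proportional to the elasticities.
Buyer share = εs/(εs + |εd|) = 0.8/(0.8 + 2.5) = 8/33; seller share = |εd|/(εs + |εd|) = 25/33.
So producers capture 25/33 of the subsidy.

Producer share = 25/33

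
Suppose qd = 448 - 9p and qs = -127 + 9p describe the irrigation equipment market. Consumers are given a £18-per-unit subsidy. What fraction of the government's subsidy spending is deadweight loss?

Pre-subsidy: 448 - 9p = -127 + 9p gives p* = 575/18, q* = 160.5.
With the rebate, buyers effectively pay pb = ps − 18, where ps is the price sellers receive.
Demand in terms of ps becomes qd = 448 − 9(ps − 18) = 610 - 9ps. Setting this equal to supply: 610 - 9ps = -127 + 9ps, so ps = 737/18.
Buyers pay pb = 737/18 − 18 = 413/18; q' = -127 + 9·(737/18) = 241.5.
ΔCS = ½(160.5 + 241.5)(575/18 − 413/18) = 1809; ΔPS = ½(160.5 + 241.5)(737/18 − 575/18) = 1809.
Government spending = 18 × 241.5 = 4347.
DWL = ½ × 18 × (241.5 − 160.5) = 729; fraction = 729 / 4347 = 27/161.

DWL / government spending = 27/161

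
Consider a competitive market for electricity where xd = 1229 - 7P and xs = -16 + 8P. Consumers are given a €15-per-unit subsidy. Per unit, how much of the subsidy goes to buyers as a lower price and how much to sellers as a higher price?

Pre-subsidy: 1229 - 7P = -16 + 8P gives P* = 83, x* = 648.
With the rebate, buyers effectively pay Pb = Ps − 15, where Ps is the price sellers receive.
Demand in terms of Ps becomes xd = 1229 − 7(Ps − 15) = 1334 - 7Ps. Setting this equal to supply: 1334 - 7Ps = -16 + 8Ps, so Ps = 90.
Buyers pay Pb = 90 − 15 = 75; x' = -16 + 8·90 = 704.
Buyers' price falls by P* − Pb = 83 − 75 = 8; sellers' price rises by Ps − P* = 90 − 83 = 7.

Buyers gain €8 per unit; sellers gain €7 per unit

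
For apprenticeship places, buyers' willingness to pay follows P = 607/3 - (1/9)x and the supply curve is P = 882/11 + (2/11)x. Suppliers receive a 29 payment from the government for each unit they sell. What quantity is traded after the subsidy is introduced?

x' = 516

Pre-subsidy: 607/3 - (1/9)x = 882/11 + (2/11)x gives x* = 417 and P* = 156.
With the subsidy, sellers receive Ps = Pb + 29 for each unit, where Pb is the price buyers pay.
On the curves, Pb = 607/3 - (1/9)x and Ps = 882/11 + (2/11)x; the wedge Ps − Pb = 29 gives 882/11 + (2/11)x − (607/3 - (1/9)x) = 29, so x' = 516.
Then Pb = 607/3 − (1/9)·516 = 145 and Ps = 882/11 + (2/11)·516 = 174.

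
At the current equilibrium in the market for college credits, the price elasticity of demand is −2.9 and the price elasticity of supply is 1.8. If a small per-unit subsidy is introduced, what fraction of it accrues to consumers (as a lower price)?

Consumer share = 18/47

For a small subsidy around the equilibrium, the benefit split depends on the relative slopes, which at a point are proportional to the elasticities.
Buyer share = εs/(εs + |εd|) = 1.8/(1.8 + 2.9) = 18/47; seller share = |εd|/(εs + |εd|) = 29/47.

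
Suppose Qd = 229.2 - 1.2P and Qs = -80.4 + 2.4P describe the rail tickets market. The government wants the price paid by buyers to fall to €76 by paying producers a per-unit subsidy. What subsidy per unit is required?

Required subsidy s = €15 per unit

At a buyer price of 76, quantity demanded is 229.2 − 1.2·76 = 138.
Sellers supply 138 only when they receive Ps with -80.4 + 2.4·Ps = 138, i.e. Ps = 91.
s = Ps − Pb = 91 − 76 = 15.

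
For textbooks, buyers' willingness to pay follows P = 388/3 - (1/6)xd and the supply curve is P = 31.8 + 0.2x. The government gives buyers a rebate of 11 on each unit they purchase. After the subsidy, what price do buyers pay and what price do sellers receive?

Buyers pay 80; sellers receive 91

Pre-subsidy: 388/3 - (1/6)x = 31.8 + 0.2x gives x* = 266 and P* = 85.
With the rebate, buyers effectively pay Pb = Ps − 11, where Ps is the price sellers receive.
On the curves, Pb = 388/3 - (1/6)x and Ps = 31.8 + 0.2x; the wedge Ps − Pb = 11 gives 31.8 + 0.2x − (388/3 - (1/6)x) = 11, so x' = 296.
Then Pb = 388/3 − (1/6)·296 = 80 and Ps = 31.8 + 0.2·296 = 91.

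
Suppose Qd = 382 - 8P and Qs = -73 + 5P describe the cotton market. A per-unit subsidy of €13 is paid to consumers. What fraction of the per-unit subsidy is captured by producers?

Producer share = 8/13

Pre-subsidy: 382 - 8P = -73 + 5P gives P* = 35, Q* = 102.
With the rebate, buyers effectively pay Pb = Ps − 13, where Ps is the price sellers receive.
Demand in terms of Ps becomes Qd = 382 − 8(Ps − 13) = 486 - 8Ps. Setting this equal to supply: 486 - 8Ps = -73 + 5Ps, so Ps = 43.
Buyers pay Pb = 43 − 13 = 30; Q' = -73 + 5·43 = 142.
Buyers' price falls by P* − Pb = 35 − 30 = 5; sellers' price rises by Ps − P* = 43 − 35 = 8.
So producers capture 8/13 = 8/13 of each unit of subsidy.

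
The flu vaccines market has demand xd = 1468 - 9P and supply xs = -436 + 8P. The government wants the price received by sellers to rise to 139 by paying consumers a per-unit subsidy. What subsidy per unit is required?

Required subsidy s = 51 per unit

At a seller price of 139, quantity supplied is -436 + 8·139 = 676.
Buyers absorb 676 only when they pay Pb with 1468 − 9·Pb = 676, i.e. Pb = 88.
s = Ps − Pb = 139 − 88 = 51.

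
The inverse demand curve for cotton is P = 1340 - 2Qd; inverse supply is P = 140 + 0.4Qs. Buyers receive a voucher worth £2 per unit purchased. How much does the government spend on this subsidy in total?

Pre-subsidy: 1340 - 2Q = 140 + 0.4Q gives Q* = 500 and P* = 340.
With the rebate, buyers effectively pay Pb = Ps − 2, where Ps is the price sellers receive.
On the curves, Pb = 1340 - 2Q and Ps = 140 + 0.4Q; the wedge Ps − Pb = 2 gives 140 + 0.4Q − (1340 - 2Q) = 2, so Q' = 3005/6.
Then Pb = 1340 − 2·(3005/6) = 1015/3 and Ps = 140 + 0.4·(3005/6) = 1021/3.
Government outlay = subsidy × quantity = 2 × 3005/6 = 3005/3.

Government cost = 3005/3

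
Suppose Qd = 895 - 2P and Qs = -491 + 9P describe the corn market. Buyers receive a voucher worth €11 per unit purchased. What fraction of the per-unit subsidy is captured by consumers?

Consumer share = 9/11

Pre-subsidy: 895 - 2P = -491 + 9P gives P* = 126, Q* = 643.
With the rebate, buyers effectively pay Pb = Ps − 11, where Ps is the price sellers receive.
Demand in terms of Ps becomes Qd = 895 − 2(Ps − 11) = 917 - 2Ps. Setting this equal to supply: 917 - 2Ps = -491 + 9Ps, so Ps = 128.
Buyers pay Pb = 128 − 11 = 117; Q' = -491 + 9·128 = 661.
Buyers' price falls by P* − Pb = 126 − 117 = 9; sellers' price rises by Ps − P* = 128 − 126 = 2.
So consumers capture 9/11 = 9/11 of each unit of subsidy.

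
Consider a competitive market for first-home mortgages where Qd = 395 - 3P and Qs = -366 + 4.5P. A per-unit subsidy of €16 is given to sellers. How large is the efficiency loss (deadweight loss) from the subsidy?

Deadweight loss = €230.4

Pre-subsidy: 395 - 3P = -366 + 4.5P gives P* = 1522/15, Q* = 90.6.
With the subsidy, sellers receive Ps = Pb + 16 for each unit, where Pb is the price buyers pay.
Supply in terms of Pb becomes Qs = -366 + 4.5(Pb + 16) = -294 + 4.5Pb. Setting this equal to demand: 395 - 3Pb = -294 + 4.5Pb, so Pb = 1378/15.
Sellers receive Ps = 1378/15 + 16 = 1618/15; Q' = 395 − 3·(1378/15) = 119.4.
The subsidy expands output by 119.4 − 90.6 = 28.8 past the efficient level; on those units the gap between marginal cost and willingness to pay runs from 0 up to 16.
DWL = ½ × 16 × 28.8 = 230.4.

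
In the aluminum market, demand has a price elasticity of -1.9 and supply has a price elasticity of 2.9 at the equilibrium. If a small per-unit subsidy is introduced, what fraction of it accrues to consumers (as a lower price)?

For a small subsidy around the equilibrium, the benefit split depends on the relative slopes, which at a point are proportional to the elasticities.
Buyer share = εs/(εs + |εd|) = 2.9/(2.9 + 1.9) = 29/48; seller share = |εd|/(εs + |εd|) = 19/48.

Consumer share = 29/48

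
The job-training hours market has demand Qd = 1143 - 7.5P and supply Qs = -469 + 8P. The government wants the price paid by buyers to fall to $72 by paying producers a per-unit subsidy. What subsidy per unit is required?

At a buyer price of 72, quantity demanded is 1143 − 7.5·72 = 603.
Sellers supply 603 only when they receive Ps with -469 + 8·Ps = 603, i.e. Ps = 134.
s = Ps − Pb = 134 − 72 = 62.

Required subsidy s = $62 per unit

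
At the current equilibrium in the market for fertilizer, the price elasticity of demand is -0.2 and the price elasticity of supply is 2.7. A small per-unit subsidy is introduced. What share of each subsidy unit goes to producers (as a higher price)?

Producer share = 2/29

For a small subsidy around the equilibrium, the benefit split depends on the relative slopes, which at a point are proportional to the elasticities.
Buyer share = εs/(εs + |εd|) = 2.7/(2.7 + 0.2) = 27/29; seller share = |εd|/(εs + |εd|) = 2/29.
So producers capture 2/29 of the subsidy.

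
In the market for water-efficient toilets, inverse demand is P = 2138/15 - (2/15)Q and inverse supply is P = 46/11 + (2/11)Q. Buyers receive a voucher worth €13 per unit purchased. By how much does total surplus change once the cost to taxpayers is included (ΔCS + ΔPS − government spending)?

Pre-subsidy: 2138/15 - (2/15)Q = 46/11 + (2/11)Q gives Q* = 439 and P* = 84.
With the rebate, buyers effectively pay Pb = Ps − 13, where Ps is the price sellers receive.
On the curves, Pb = 2138/15 - (2/15)Q and Ps = 46/11 + (2/11)Q; the wedge Ps − Pb = 13 gives 46/11 + (2/11)Q − (2138/15 - (2/15)Q) = 13, so Q' = 480.25.
Then Pb = 2138/15 − (2/15)·480.25 = 78.5 and Ps = 46/11 + (2/11)·480.25 = 91.5.
ΔCS = ½(439 + 480.25)(84 − 78.5) = 2527.9375; ΔPS = ½(439 + 480.25)(91.5 − 84) = 3447.1875.
Government spending = 13 × 480.25 = 6243.25.
Net change = 2527.9375 + 3447.1875 − 6243.25 = -268.125. The loss equals the DWL triangle ½·13·41.25.

Net change in total surplus = -€268.125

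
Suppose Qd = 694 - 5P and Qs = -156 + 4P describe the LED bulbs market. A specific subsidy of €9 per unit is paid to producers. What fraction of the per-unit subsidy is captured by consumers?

Pre-subsidy: 694 - 5P = -156 + 4P gives P* = 850/9, Q* = 1996/9.
With the subsidy, sellers receive Ps = Pb + 9 for each unit, where Pb is the price buyers pay.
Supply in terms of Pb becomes Qs = -156 + 4(Pb + 9) = -120 + 4Pb. Setting this equal to demand: 694 - 5Pb = -120 + 4Pb, so Pb = 814/9.
Sellers receive Ps = 814/9 + 9 = 895/9; Q' = 694 − 5·(814/9) = 2176/9.
Buyers' price falls by P* − Pb = 850/9 − 814/9 = 4; sellers' price rises by Ps − P* = 895/9 − 850/9 = 5.
So consumers capture 4/9 = 4/9 of each unit of subsidy.

Consumer share = 4/9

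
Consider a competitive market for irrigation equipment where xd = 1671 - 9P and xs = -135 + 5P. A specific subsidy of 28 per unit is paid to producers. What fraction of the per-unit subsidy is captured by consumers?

Consumer share = 5/14

Pre-subsidy: 1671 - 9P = -135 + 5P gives P* = 129, x* = 510.
With the subsidy, sellers receive Ps = Pb + 28 for each unit, where Pb is the price buyers pay.
Supply in terms of Pb becomes xs = -135 + 5(Pb + 28) = 5 + 5Pb. Setting this equal to demand: 1671 - 9Pb = 5 + 5Pb, so Pb = 119.
Sellers receive Ps = 119 + 28 = 147; x' = 1671 − 9·119 = 600.
Buyers' price falls by P* − Pb = 129 − 119 = 10; sellers' price rises by Ps − P* = 147 − 129 = 18.
So consumers capture 10/28 = 5/14 of each unit of subsidy.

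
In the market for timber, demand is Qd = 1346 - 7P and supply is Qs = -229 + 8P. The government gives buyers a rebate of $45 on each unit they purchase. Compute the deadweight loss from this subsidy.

Pre-subsidy: 1346 - 7P = -229 + 8P gives P* = 105, Q* = 611.
With the rebate, buyers effectively pay Pb = Ps − 45, where Ps is the price sellers receive.
Demand in terms of Ps becomes Qd = 1346 − 7(Ps − 45) = 1661 - 7Ps. Setting this equal to supply: 1661 - 7Ps = -229 + 8Ps, so Ps = 126.
Buyers pay Pb = 126 − 45 = 81; Q' = -229 + 8·126 = 779.
The subsidy expands output by 779 − 611 = 168 past the efficient level; on those units the gap between marginal cost and willingness to pay runs from 0 up to 45.
DWL = ½ × 45 × 168 = 3780.

Deadweight loss = $3780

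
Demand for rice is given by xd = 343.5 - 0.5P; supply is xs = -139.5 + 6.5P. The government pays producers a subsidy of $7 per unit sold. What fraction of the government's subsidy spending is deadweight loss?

DWL / government spending = 13/2498

Pre-subsidy: 343.5 - 0.5P = -139.5 + 6.5P gives P* = 69, x* = 309.
With the subsidy, sellers receive Ps = Pb + 7 for each unit, where Pb is the price buyers pay.
Supply in terms of Pb becomes xs = -139.5 + 6.5(Pb + 7) = -94 + 6.5Pb. Setting this equal to demand: 343.5 - 0.5Pb = -94 + 6.5Pb, so Pb = 62.5.
Sellers receive Ps = 62.5 + 7 = 69.5; x' = 343.5 − 0.5·62.5 = 312.25.
ΔCS = ½(309 + 312.25)(69 − 62.5) = 2019.0625; ΔPS = ½(309 + 312.25)(69.5 − 69) = 155.3125.
Government spending = 7 × 312.25 = 2185.75.
DWL = ½ × 7 × (312.25 − 309) = 11.375; fraction = 11.375 / 2185.75 = 13/2498.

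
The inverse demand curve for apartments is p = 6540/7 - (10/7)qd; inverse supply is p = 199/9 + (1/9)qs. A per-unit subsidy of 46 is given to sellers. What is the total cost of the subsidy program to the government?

Pre-subsidy: 6540/7 - (10/7)q = 199/9 + (1/9)q gives q* = 57467/97 and p* = 8530/97.
With the subsidy, sellers receive ps = pb + 46 for each unit, where pb is the price buyers pay.
On the curves, pb = 6540/7 - (10/7)q and ps = 199/9 + (1/9)q; the wedge ps − pb = 46 gives 199/9 + (1/9)q − (6540/7 - (10/7)q) = 46, so q' = 60365/97.
Then pb = 6540/7 − (10/7)·(60365/97) = 4390/97 and ps = 199/9 + (1/9)·(60365/97) = 8852/97.
Government outlay = subsidy × quantity = 46 × 60365/97 = 2776790/97.

Government cost = 2776790/97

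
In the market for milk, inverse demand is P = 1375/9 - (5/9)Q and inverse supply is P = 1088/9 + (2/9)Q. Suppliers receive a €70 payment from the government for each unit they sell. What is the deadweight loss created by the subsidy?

Pre-subsidy: 1375/9 - (5/9)Q = 1088/9 + (2/9)Q gives Q* = 41 and P* = 130.
With the subsidy, sellers receive Ps = Pb + 70 for each unit, where Pb is the price buyers pay.
On the curves, Pb = 1375/9 - (5/9)Q and Ps = 1088/9 + (2/9)Q; the wedge Ps − Pb = 70 gives 1088/9 + (2/9)Q − (1375/9 - (5/9)Q) = 70, so Q' = 131.
Then Pb = 1375/9 − (5/9)·131 = 80 and Ps = 1088/9 + (2/9)·131 = 150.
The subsidy expands output by 131 − 41 = 90 past the efficient level; on those units the gap between marginal cost and willingness to pay runs from 0 up to 70.
DWL = ½ × 70 × 90 = 3150.

Deadweight loss = €3150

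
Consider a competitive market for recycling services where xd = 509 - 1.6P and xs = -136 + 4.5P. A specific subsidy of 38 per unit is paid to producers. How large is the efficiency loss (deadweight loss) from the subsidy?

Deadweight loss = 51984/61

Pre-subsidy: 509 - 1.6P = -136 + 4.5P gives P* = 6450/61, x* = 20729/61.
With the subsidy, sellers receive Ps = Pb + 38 for each unit, where Pb is the price buyers pay.
Supply in terms of Pb becomes xs = -136 + 4.5(Pb + 38) = 35 + 4.5Pb. Setting this equal to demand: 509 - 1.6Pb = 35 + 4.5Pb, so Pb = 4740/61.
Sellers receive Ps = 4740/61 + 38 = 7058/61; x' = 509 − 1.6·(4740/61) = 23465/61.
The subsidy expands output by 23465/61 − 20729/61 = 2736/61 past the efficient level; on those units the gap between marginal cost and willingness to pay runs from 0 up to 38.
DWL = ½ × 38 × 2736/61 = 51984/61.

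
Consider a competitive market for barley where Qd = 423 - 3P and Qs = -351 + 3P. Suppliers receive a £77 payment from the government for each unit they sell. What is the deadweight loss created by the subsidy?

Deadweight loss = £4446.75

Pre-subsidy: 423 - 3P = -351 + 3P gives P* = 129, Q* = 36.
With the subsidy, sellers receive Ps = Pb + 77 for each unit, where Pb is the price buyers pay.
Supply in terms of Pb becomes Qs = -351 + 3(Pb + 77) = -120 + 3Pb. Setting this equal to demand: 423 - 3Pb = -120 + 3Pb, so Pb = 90.5.
Sellers receive Ps = 90.5 + 77 = 167.5; Q' = 423 − 3·90.5 = 151.5.
The subsidy expands output by 151.5 − 36 = 115.5 past the efficient level; on those units the gap between marginal cost and willingness to pay runs from 0 up to 77.
DWL = ½ × 77 × 115.5 = 4446.75.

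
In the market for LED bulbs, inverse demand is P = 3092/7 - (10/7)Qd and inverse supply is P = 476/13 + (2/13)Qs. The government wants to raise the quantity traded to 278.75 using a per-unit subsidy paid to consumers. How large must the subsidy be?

At Q = 278.75, from the demand curve buyers pay Pb = 3092/7 − (10/7)·278.75 = 43.5; from the supply curve sellers need Ps = 476/13 + (2/13)·278.75 = 79.5.
The subsidy must fill the gap: s = Ps − Pb = 79.5 − 43.5 = 36.

Required subsidy s = 36 per unit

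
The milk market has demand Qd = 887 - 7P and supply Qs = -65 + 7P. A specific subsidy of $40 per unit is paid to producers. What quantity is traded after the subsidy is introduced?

Q' = 551

Pre-subsidy: 887 - 7P = -65 + 7P gives P* = 68, Q* = 411.
With the subsidy, sellers receive Ps = Pb + 40 for each unit, where Pb is the price buyers pay.
Supply in terms of Pb becomes Qs = -65 + 7(Pb + 40) = 215 + 7Pb. Setting this equal to demand: 887 - 7Pb = 215 + 7Pb, so Pb = 48.
Sellers receive Ps = 48 + 40 = 88; Q' = 887 − 7·48 = 551.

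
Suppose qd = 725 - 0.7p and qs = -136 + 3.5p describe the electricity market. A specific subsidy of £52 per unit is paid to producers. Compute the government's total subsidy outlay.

Government cost = 95446/3

Pre-subsidy: 725 - 0.7p = -136 + 3.5p gives p* = 205, q* = 581.5.
With the subsidy, sellers receive ps = pb + 52 for each unit, where pb is the price buyers pay.
Supply in terms of pb becomes qs = -136 + 3.5(pb + 52) = 46 + 3.5pb. Setting this equal to demand: 725 - 0.7pb = 46 + 3.5pb, so pb = 485/3.
Sellers receive ps = 485/3 + 52 = 641/3; q' = 725 − 0.7·(485/3) = 3671/6.
Government outlay = subsidy × quantity = 52 × 3671/6 = 95446/3.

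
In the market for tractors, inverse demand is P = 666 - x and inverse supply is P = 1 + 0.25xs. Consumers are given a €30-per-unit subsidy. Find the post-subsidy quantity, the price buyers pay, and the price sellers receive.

x' = 556; buyers pay €110; sellers receive €140

Pre-subsidy: 666 - x = 1 + 0.25x gives x* = 532 and P* = 134.
With the rebate, buyers effectively pay Pb = Ps − 30, where Ps is the price sellers receive.
On the curves, Pb = 666 - x and Ps = 1 + 0.25x; the wedge Ps − Pb = 30 gives 1 + 0.25x − (666 - x) = 30, so x' = 556.
Then Pb = 666 − 1·556 = 110 and Ps = 1 + 0.25·556 = 140.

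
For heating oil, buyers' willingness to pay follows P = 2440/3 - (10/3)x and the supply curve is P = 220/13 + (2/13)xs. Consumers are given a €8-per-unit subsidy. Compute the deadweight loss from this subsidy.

Deadweight loss = 156/17

Pre-subsidy: 2440/3 - (10/3)x = 220/13 + (2/13)x gives x* = 7765/34 and P* = 885/17.
With the rebate, buyers effectively pay Pb = Ps − 8, where Ps is the price sellers receive.
On the curves, Pb = 2440/3 - (10/3)x and Ps = 220/13 + (2/13)x; the wedge Ps − Pb = 8 gives 220/13 + (2/13)x − (2440/3 - (10/3)x) = 8, so x' = 7843/34.
Then Pb = 2440/3 − (10/3)·(7843/34) = 755/17 and Ps = 220/13 + (2/13)·(7843/34) = 891/17.
The subsidy expands output by 7843/34 − 7765/34 = 39/17 past the efficient level; on those units the gap between marginal cost and willingness to pay runs from 0 up to 8.
DWL = ½ × 8 × 39/17 = 156/17.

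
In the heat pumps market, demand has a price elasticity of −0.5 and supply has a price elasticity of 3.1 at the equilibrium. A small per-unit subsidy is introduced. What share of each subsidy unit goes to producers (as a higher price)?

Producer share = 5/36

For a small subsidy around the equilibrium, the benefit split depends on the relative slopes, which at a point are proportional to the elasticities.
Buyer share = εs/(εs + |εd|) = 3.1/(3.1 + 0.5) = 31/36; seller share = |εd|/(εs + |εd|) = 5/36.
So producers capture 5/36 of the subsidy.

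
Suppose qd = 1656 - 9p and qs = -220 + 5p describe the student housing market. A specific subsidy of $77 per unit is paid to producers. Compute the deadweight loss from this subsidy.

Pre-subsidy: 1656 - 9p = -220 + 5p gives p* = 134, q* = 450.
With the subsidy, sellers receive ps = pb + 77 for each unit, where pb is the price buyers pay.
Supply in terms of pb becomes qs = -220 + 5(pb + 77) = 165 + 5pb. Setting this equal to demand: 1656 - 9pb = 165 + 5pb, so pb = 106.5.
Sellers receive ps = 106.5 + 77 = 183.5; q' = 1656 − 9·106.5 = 697.5.
The subsidy expands output by 697.5 − 450 = 247.5 past the efficient level; on those units the gap between marginal cost and willingness to pay runs from 0 up to 77.
DWL = ½ × 77 × 247.5 = 9528.75.

Deadweight loss = $9528.75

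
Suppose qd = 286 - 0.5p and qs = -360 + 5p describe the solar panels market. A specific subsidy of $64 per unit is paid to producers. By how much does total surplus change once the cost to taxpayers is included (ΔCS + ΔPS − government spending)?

Pre-subsidy: 286 - 0.5p = -360 + 5p gives p* = 1292/11, q* = 2500/11.
With the subsidy, sellers receive ps = pb + 64 for each unit, where pb is the price buyers pay.
Supply in terms of pb becomes qs = -360 + 5(pb + 64) = -40 + 5pb. Setting this equal to demand: 286 - 0.5pb = -40 + 5pb, so pb = 652/11.
Sellers receive ps = 652/11 + 64 = 1356/11; q' = 286 − 0.5·(652/11) = 2820/11.
ΔCS = ½(2500/11 + 2820/11)(1292/11 − 652/11) = 1702400/121; ΔPS = ½(2500/11 + 2820/11)(1356/11 − 1292/11) = 170240/121.
Government spending = 64 × 2820/11 = 180480/11.
Net change = 1702400/121 + 170240/121 − 180480/11 = -10240/11. The loss equals the DWL triangle ½·64·320/11.

Net change in total surplus = -10240/11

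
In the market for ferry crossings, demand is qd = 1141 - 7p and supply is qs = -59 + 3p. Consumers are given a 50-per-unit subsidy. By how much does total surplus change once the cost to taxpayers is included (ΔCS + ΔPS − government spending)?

Pre-subsidy: 1141 - 7p = -59 + 3p gives p* = 120, q* = 301.
With the rebate, buyers effectively pay pb = ps − 50, where ps is the price sellers receive.
Demand in terms of ps becomes qd = 1141 − 7(ps − 50) = 1491 - 7ps. Setting this equal to supply: 1491 - 7ps = -59 + 3ps, so ps = 155.
Buyers pay pb = 155 − 50 = 105; q' = -59 + 3·155 = 406.
ΔCS = ½(301 + 406)(120 − 105) = 5302.5; ΔPS = ½(301 + 406)(155 − 120) = 12372.5.
Government spending = 50 × 406 = 20300.
Net change = 5302.5 + 12372.5 − 20300 = -2625. The loss equals the DWL triangle ½·50·105.

Net change in total surplus = -2625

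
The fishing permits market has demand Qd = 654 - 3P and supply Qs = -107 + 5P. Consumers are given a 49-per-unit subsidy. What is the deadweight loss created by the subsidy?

Pre-subsidy: 654 - 3P = -107 + 5P gives P* = 95.125, Q* = 368.625.
With the rebate, buyers effectively pay Pb = Ps − 49, where Ps is the price sellers receive.
Demand in terms of Ps becomes Qd = 654 − 3(Ps − 49) = 801 - 3Ps. Setting this equal to supply: 801 - 3Ps = -107 + 5Ps, so Ps = 113.5.
Buyers pay Pb = 113.5 − 49 = 64.5; Q' = -107 + 5·113.5 = 460.5.
The subsidy expands output by 460.5 − 368.625 = 91.875 past the efficient level; on those units the gap between marginal cost and willingness to pay runs from 0 up to 49.
DWL = ½ × 49 × 91.875 = 2250.9375.

Deadweight loss = 2250.9375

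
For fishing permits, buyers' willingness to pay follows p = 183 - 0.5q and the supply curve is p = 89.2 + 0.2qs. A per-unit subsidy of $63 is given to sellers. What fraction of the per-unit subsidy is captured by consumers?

Pre-subsidy: 183 - 0.5q = 89.2 + 0.2q gives q* = 134 and p* = 116.
With the subsidy, sellers receive ps = pb + 63 for each unit, where pb is the price buyers pay.
On the curves, pb = 183 - 0.5q and ps = 89.2 + 0.2q; the wedge ps − pb = 63 gives 89.2 + 0.2q − (183 - 0.5q) = 63, so q' = 224.
Then pb = 183 − 0.5·224 = 71 and ps = 89.2 + 0.2·224 = 134.
Buyers' price falls by p* − pb = 116 − 71 = 45; sellers' price rises by ps − p* = 134 − 116 = 18.
So consumers capture 45/63 = 5/7 of each unit of subsidy.

Consumer share = 5/7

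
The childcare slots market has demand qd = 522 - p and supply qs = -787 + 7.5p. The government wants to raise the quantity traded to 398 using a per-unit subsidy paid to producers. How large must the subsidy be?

Required subsidy s = 34 per unit

At q = 398, invert demand for the buyer price: pb = (522 − 398)/1 = 124; invert supply for the seller price: ps = (398 − (-787))/7.5 = 158.
The subsidy must fill the gap: s = ps − pb = 158 − 124 = 34.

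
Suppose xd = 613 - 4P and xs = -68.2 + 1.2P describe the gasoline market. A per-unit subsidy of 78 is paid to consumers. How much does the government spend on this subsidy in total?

Government cost = 12558

Pre-subsidy: 613 - 4P = -68.2 + 1.2P gives P* = 131, x* = 89.
With the rebate, buyers effectively pay Pb = Ps − 78, where Ps is the price sellers receive.
Demand in terms of Ps becomes xd = 613 − 4(Ps − 78) = 925 - 4Ps. Setting this equal to supply: 925 - 4Ps = -68.2 + 1.2Ps, so Ps = 191.
Buyers pay Pb = 191 − 78 = 113; x' = -68.2 + 1.2·191 = 161.
Government outlay = subsidy × quantity = 78 × 161 = 12558.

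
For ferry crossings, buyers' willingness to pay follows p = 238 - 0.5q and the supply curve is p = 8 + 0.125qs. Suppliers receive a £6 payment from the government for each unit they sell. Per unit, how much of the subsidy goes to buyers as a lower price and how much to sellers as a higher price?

Pre-subsidy: 238 - 0.5q = 8 + 0.125q gives q* = 368 and p* = 54.
With the subsidy, sellers receive ps = pb + 6 for each unit, where pb is the price buyers pay.
On the curves, pb = 238 - 0.5q and ps = 8 + 0.125q; the wedge ps − pb = 6 gives 8 + 0.125q − (238 - 0.5q) = 6, so q' = 377.6.
Then pb = 238 − 0.5·377.6 = 49.2 and ps = 8 + 0.125·377.6 = 55.2.
Buyers' price falls by p* − pb = 54 − 49.2 = 4.8; sellers' price rises by ps − p* = 55.2 − 54 = 1.2.

Buyers gain £4.8 per unit; sellers gain £1.2 per unit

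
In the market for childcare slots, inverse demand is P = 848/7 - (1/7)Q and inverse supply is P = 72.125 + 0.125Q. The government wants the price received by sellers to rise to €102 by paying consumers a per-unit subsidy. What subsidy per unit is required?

Required subsidy s = €15 per unit

At a seller price of 102, quantity supplied is -577 + 8·102 = 239.
Buyers absorb 239 only when they pay Pb = 848/7 − (1/7)·239 = 87.
s = Ps − Pb = 102 − 87 = 15.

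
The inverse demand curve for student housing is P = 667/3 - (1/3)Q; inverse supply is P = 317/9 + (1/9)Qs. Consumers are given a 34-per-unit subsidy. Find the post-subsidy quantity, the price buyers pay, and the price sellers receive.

Pre-subsidy: 667/3 - (1/3)Q = 317/9 + (1/9)Q gives Q* = 421 and P* = 82.
With the rebate, buyers effectively pay Pb = Ps − 34, where Ps is the price sellers receive.
On the curves, Pb = 667/3 - (1/3)Q and Ps = 317/9 + (1/9)Q; the wedge Ps − Pb = 34 gives 317/9 + (1/9)Q − (667/3 - (1/3)Q) = 34, so Q' = 497.5.
Then Pb = 667/3 − (1/3)·497.5 = 56.5 and Ps = 317/9 + (1/9)·497.5 = 90.5.

Q' = 497.5; buyers pay 56.5; sellers receive 90.5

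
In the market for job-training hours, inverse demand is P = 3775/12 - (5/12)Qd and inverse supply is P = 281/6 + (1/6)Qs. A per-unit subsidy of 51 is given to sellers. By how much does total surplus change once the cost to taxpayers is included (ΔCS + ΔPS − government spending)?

Pre-subsidy: 3775/12 - (5/12)Q = 281/6 + (1/6)Q gives Q* = 459 and P* = 370/3.
With the subsidy, sellers receive Ps = Pb + 51 for each unit, where Pb is the price buyers pay.
On the curves, Pb = 3775/12 - (5/12)Q and Ps = 281/6 + (1/6)Q; the wedge Ps − Pb = 51 gives 281/6 + (1/6)Q − (3775/12 - (5/12)Q) = 51, so Q' = 3825/7.
Then Pb = 3775/12 − (5/12)·(3825/7) = 1825/21 and Ps = 281/6 + (1/6)·(3825/7) = 2896/21.
ΔCS = ½(459 + 3825/7)(370/3 − 1825/21) = 897345/49; ΔPS = ½(459 + 3825/7)(2896/21 − 370/3) = 358938/49.
Government spending = 51 × 3825/7 = 195075/7.
Net change = 897345/49 + 358938/49 − 195075/7 = -15606/7. The loss equals the DWL triangle ½·51·612/7.

Net change in total surplus = -15606/7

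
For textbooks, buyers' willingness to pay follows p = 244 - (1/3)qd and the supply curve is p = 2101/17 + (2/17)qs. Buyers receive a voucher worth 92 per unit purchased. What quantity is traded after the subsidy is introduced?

Pre-subsidy: 244 - (1/3)q = 2101/17 + (2/17)q gives q* = 267 and p* = 155.
With the rebate, buyers effectively pay pb = ps − 92, where ps is the price sellers receive.
On the curves, pb = 244 - (1/3)q and ps = 2101/17 + (2/17)q; the wedge ps − pb = 92 gives 2101/17 + (2/17)q − (244 - (1/3)q) = 92, so q' = 471.
Then pb = 244 − (1/3)·471 = 87 and ps = 2101/17 + (2/17)·471 = 179.

q' = 471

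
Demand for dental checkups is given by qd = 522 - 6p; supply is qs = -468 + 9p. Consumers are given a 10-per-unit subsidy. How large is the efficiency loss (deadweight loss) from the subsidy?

Deadweight loss = 180

Pre-subsidy: 522 - 6p = -468 + 9p gives p* = 66, q* = 126.
With the rebate, buyers effectively pay pb = ps − 10, where ps is the price sellers receive.
Demand in terms of ps becomes qd = 522 − 6(ps − 10) = 582 - 6ps. Setting this equal to supply: 582 - 6ps = -468 + 9ps, so ps = 70.
Buyers pay pb = 70 − 10 = 60; q' = -468 + 9·70 = 162.
The subsidy expands output by 162 − 126 = 36 past the efficient level; on those units the gap between marginal cost and willingness to pay runs from 0 up to 10.
DWL = ½ × 10 × 36 = 180.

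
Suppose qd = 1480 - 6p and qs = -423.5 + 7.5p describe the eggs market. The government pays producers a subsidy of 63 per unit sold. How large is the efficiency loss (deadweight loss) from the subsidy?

Deadweight loss = 6615

Pre-subsidy: 1480 - 6p = -423.5 + 7.5p gives p* = 141, q* = 634.
With the subsidy, sellers receive ps = pb + 63 for each unit, where pb is the price buyers pay.
Supply in terms of pb becomes qs = -423.5 + 7.5(pb + 63) = 49 + 7.5pb. Setting this equal to demand: 1480 - 6pb = 49 + 7.5pb, so pb = 106.
Sellers receive ps = 106 + 63 = 169; q' = 1480 − 6·106 = 844.
The subsidy expands output by 844 − 634 = 210 past the efficient level; on those units the gap between marginal cost and willingness to pay runs from 0 up to 63.
DWL = ½ × 63 × 210 = 6615.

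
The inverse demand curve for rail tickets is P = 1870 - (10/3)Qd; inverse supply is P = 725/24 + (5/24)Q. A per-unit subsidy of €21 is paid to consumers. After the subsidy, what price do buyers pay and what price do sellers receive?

Buyers pay 356/3; sellers receive 419/3

Pre-subsidy: 1870 - (10/3)Q = 725/24 + (5/24)Q gives Q* = 8831/17 and P* = 7060/51.
With the rebate, buyers effectively pay Pb = Ps − 21, where Ps is the price sellers receive.
On the curves, Pb = 1870 - (10/3)Q and Ps = 725/24 + (5/24)Q; the wedge Ps − Pb = 21 gives 725/24 + (5/24)Q − (1870 - (10/3)Q) = 21, so Q' = 525.4.
Then Pb = 1870 − (10/3)·525.4 = 356/3 and Ps = 725/24 + (5/24)·525.4 = 419/3.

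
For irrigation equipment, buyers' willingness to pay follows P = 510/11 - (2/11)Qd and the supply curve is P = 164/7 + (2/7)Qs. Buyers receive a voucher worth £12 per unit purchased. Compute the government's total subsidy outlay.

Pre-subsidy: 510/11 - (2/11)Q = 164/7 + (2/7)Q gives Q* = 883/18 and P* = 337/9.
With the rebate, buyers effectively pay Pb = Ps − 12, where Ps is the price sellers receive.
On the curves, Pb = 510/11 - (2/11)Q and Ps = 164/7 + (2/7)Q; the wedge Ps − Pb = 12 gives 164/7 + (2/7)Q − (510/11 - (2/11)Q) = 12, so Q' = 1345/18.
Then Pb = 510/11 − (2/11)·(1345/18) = 295/9 and Ps = 164/7 + (2/7)·(1345/18) = 403/9.
Government outlay = subsidy × quantity = 12 × 1345/18 = 2690/3.

Government cost = 2690/3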